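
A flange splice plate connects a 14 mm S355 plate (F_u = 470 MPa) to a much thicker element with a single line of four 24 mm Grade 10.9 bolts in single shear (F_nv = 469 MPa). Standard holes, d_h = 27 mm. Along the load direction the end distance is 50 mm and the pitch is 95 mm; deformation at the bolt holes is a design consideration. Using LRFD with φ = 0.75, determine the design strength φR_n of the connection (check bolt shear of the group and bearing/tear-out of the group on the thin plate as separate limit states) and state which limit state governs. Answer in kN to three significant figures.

Bolt shear: A_b = π·24²/4 = 452.4 mm²; R_n = 469 × 452.4 × 4 × 1 / 1000 = 848.7 kN → 0.75 × 848.7 = 637 kN.
Bearing (1.2 l_c t F_u ≤ 2.4 d t F_u): upper limit = 2.4·24·14·470 / 1000 = 379 kN.
  Edge l_c = 50 − 27/2 = 36.5 → r_n = 288.2 kN; interior l_c = 95 − 27 = 68 → r_n = 379 kN.
  R_n,bearing = 1·288.2 + 3·379 = 1425 kN → 0.75 × 1425 = 1070 kN.
Bolt shear governs: 637 kN.

637 kN (bolt shear governs)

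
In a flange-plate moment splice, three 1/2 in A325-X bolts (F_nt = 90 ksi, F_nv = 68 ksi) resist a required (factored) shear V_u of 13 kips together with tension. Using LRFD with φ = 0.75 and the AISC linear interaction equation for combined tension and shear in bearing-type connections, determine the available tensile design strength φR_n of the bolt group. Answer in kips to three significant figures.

A_b = π·0.5²/4 = 0.1963 in²; f_rv = 13 / (3 × 0.1963) = 22.07 ksi.
F'_nt = 1.3 F_nt − (F_nt / φF_nv) f_rv = 1.3·90 − (90/(0.75·68))·22.07 = 78.05 ksi, capped at F_nt → F'_nt = 78.05 ksi.
R_n = F'_nt · A_b · n = 78.05 × 0.1963 × 3 = 45.98 kips.
Design strength φR_n = 0.75 × 45.98 = 34.5 kips.

34.5 kips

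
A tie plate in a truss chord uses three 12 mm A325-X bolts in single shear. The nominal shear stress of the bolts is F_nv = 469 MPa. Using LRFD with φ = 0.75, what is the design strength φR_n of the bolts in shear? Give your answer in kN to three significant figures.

119 kN

A_b = π × 12² / 4 = 113.1 mm².
R_n = F_nv · A_b · n · n_s = 469 × 113.1 × 3 × 1 / 1000 = 159.1 kN.
Design strength φR_n = 0.75 × 159.1 = 119 kN.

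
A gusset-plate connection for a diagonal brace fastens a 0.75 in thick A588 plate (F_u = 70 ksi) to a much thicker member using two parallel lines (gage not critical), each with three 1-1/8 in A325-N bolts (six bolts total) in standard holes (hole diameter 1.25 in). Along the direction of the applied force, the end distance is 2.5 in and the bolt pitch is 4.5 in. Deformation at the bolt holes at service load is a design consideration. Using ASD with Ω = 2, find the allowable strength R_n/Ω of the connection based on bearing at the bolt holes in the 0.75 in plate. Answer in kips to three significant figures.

Per bolt r_n = 1.2 l_c t F_u ≤ 2.4 d t F_u; upper limit = 2.4 × 1.125 × 0.75 × 70 = 141.8 kips.
Edge bolt: l_c = 2.5 − 1.25/2 = 1.875 in → 1.2 × 1.875 × 0.75 × 70 = 118.1 → r_n = 118.1 kips.
Interior bolts: l_c = 4.5 − 1.25 = 3.25 in → 1.2 × 3.25 × 0.75 × 70 = 204.8 → r_n = 141.8 kips.
R_n = 2 × 118.1 + 4 × 141.8 = 803.2 kips.
Allowable strength R_n/Ω = 803.2 / 2 = 402 kips.

402 kips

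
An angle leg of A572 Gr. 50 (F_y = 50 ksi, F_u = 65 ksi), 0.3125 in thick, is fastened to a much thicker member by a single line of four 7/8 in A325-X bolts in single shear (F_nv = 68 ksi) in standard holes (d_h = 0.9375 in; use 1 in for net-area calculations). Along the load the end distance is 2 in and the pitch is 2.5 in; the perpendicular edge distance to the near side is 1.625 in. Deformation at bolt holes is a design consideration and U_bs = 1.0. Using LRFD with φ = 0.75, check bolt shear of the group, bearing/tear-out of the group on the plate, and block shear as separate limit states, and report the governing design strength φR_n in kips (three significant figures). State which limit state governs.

Bolt shear: A_b = π·0.875²/4 = 0.6013 in²; R_n = 68 × 0.6013 × 4 × 1 = 163.6 kips → 0.75 × 163.6 = 123 kips.
Bearing: edge l_c = 1.531, r_n = 37.32 kips; interior l_c = 1.562, r_n = 38.09 kips; R_n = 37.32 + 3·38.09 = 151.6 kips → 114 kips.
Block shear: A_gv = 2.969, A_nv = 1.875, A_nt = 0.3516 in²; R_n = min(0.6F_uA_nv, 0.6F_yA_gv) + U_bs·F_u·A_nt = 95.98 kips → 72 kips.
Block shear governs: 72 kips.

72 kips (block shear governs)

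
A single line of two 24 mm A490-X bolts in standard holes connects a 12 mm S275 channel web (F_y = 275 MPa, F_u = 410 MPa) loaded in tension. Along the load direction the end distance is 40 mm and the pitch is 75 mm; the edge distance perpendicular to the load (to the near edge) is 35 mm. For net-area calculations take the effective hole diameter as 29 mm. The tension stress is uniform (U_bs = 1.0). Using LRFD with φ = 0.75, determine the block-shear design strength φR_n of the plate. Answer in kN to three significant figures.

234 kN

Shear plane L_v = 40 + 1·75 = 115 mm; A_gv = 115 × 12 = 1380 mm².
A_nv = (115 − 1.5·29) × 12 = 858 mm².
A_nt = (35 − 0.5·29) × 12 = 246 mm².
0.6 F_u A_nv = 211.1 kN; 0.6 F_y A_gv = 227.7 kN → shear rupture governs the shear term.
R_n = 211.1 + 1.0 × 410 × 246 / 1000 = 311.9 kN.
Design strength φR_n = 0.75 × 311.9 = 234 kN.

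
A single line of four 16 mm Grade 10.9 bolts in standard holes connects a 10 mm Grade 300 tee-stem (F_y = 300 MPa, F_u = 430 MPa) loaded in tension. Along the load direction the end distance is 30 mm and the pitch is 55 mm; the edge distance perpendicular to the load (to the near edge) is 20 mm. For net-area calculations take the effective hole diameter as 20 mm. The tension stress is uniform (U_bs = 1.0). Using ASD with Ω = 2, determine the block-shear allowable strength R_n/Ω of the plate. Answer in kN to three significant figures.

183 kN

Shear plane L_v = 30 + 3·55 = 195 mm; A_gv = 195 × 10 = 1950 mm².
A_nv = (195 − 3.5·20) × 10 = 1250 mm².
A_nt = (20 − 0.5·20) × 10 = 100 mm².
0.6 F_u A_nv = 322.5 kN; 0.6 F_y A_gv = 351 kN → shear rupture governs the shear term.
R_n = 322.5 + 1.0 × 430 × 100 / 1000 = 365.5 kN.
Allowable strength R_n/Ω = 365.5 / 2 = 183 kN.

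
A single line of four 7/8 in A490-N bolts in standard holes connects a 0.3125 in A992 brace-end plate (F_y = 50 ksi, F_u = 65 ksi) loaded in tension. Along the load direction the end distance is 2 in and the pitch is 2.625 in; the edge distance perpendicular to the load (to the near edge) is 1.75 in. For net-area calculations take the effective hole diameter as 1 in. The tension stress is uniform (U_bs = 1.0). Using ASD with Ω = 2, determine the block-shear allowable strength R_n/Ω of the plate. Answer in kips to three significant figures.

51.5 kips

Shear plane L_v = 2 + 3·2.625 = 9.875 in; A_gv = 9.875 × 0.3125 = 3.086 in².
A_nv = (9.875 − 3.5·1) × 0.3125 = 1.992 in².
A_nt = (1.75 − 0.5·1) × 0.3125 = 0.3906 in².
0.6 F_u A_nv = 77.7 kips; 0.6 F_y A_gv = 92.58 kips → shear rupture governs the shear term.
R_n = 77.7 + 1.0 × 65 × 0.3906 = 103.1 kips.
Allowable strength R_n/Ω = 103.1 / 2 = 51.5 kips.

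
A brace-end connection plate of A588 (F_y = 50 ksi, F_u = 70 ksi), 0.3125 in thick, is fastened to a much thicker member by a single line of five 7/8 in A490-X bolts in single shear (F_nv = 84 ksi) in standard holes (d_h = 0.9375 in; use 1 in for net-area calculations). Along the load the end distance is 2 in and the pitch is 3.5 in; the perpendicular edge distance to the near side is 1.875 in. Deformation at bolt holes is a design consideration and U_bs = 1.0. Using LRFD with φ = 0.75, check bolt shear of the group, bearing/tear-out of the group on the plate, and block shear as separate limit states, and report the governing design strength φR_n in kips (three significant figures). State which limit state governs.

135 kips (block shear governs)

Bolt shear: A_b = π·0.875²/4 = 0.6013 in²; R_n = 84 × 0.6013 × 5 × 1 = 252.6 kips → 0.75 × 252.6 = 189 kips.
Bearing: edge l_c = 1.531, r_n = 40.2 kips; interior l_c = 2.562, r_n = 45.94 kips; R_n = 40.2 + 4·45.94 = 223.9 kips → 168 kips.
Block shear: A_gv = 5, A_nv = 3.594, A_nt = 0.4297 in²; R_n = min(0.6F_uA_nv, 0.6F_yA_gv) + U_bs·F_u·A_nt = 180.1 kips → 135 kips.
Block shear governs: 135 kips.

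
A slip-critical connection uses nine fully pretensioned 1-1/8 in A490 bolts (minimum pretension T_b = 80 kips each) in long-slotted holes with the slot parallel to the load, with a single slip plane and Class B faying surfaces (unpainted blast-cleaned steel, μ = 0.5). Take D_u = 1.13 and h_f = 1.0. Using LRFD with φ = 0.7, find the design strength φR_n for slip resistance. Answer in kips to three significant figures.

285 kips

R_n = μ · D_u · h_f · T_b · n_s · n_b = 0.5 × 1.13 × 1.0 × 80 × 1 × 9 = 406.8 kips.
Design strength φR_n = 0.7 × 406.8 = 285 kips.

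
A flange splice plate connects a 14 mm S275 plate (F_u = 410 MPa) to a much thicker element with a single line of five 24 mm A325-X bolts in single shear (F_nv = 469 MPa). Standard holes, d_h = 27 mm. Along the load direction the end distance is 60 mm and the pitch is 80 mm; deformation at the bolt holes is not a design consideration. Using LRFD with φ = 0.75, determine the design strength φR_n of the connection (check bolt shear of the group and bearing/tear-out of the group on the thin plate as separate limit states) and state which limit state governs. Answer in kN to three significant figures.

796 kN (bolt shear governs)

Bolt shear: A_b = π·24²/4 = 452.4 mm²; R_n = 469 × 452.4 × 5 × 1 / 1000 = 1061 kN → 0.75 × 1061 = 796 kN.
Bearing (1.5 l_c t F_u ≤ 3.0 d t F_u): upper limit = 3.0·24·14·410 / 1000 = 413.3 kN.
  Edge l_c = 60 − 27/2 = 46.5 → r_n = 400.4 kN; interior l_c = 80 − 27 = 53 → r_n = 413.3 kN.
  R_n,bearing = 1·400.4 + 4·413.3 = 2053 kN → 0.75 × 2053 = 1540 kN.
Bolt shear governs: 796 kN.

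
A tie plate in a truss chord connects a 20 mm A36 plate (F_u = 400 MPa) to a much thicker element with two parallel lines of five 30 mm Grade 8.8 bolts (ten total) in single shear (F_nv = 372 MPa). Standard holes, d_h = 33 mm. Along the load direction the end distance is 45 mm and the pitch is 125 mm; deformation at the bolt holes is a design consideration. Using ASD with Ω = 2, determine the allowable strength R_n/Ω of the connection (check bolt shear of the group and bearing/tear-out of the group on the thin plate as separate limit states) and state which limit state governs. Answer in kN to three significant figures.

Bolt shear: A_b = π·30²/4 = 706.9 mm²; R_n = 372 × 706.9 × 10 × 1 / 1000 = 2630 kN → 2630 / 2 = 1310 kN.
Bearing (1.2 l_c t F_u ≤ 2.4 d t F_u): upper limit = 2.4·30·20·400 / 1000 = 576 kN.
  Edge l_c = 45 − 33/2 = 28.5 → r_n = 273.6 kN; interior l_c = 125 − 33 = 92 → r_n = 576 kN.
  R_n,bearing = 2·273.6 + 8·576 = 5155 kN → 5155 / 2 = 2580 kN.
Bolt shear governs: 1310 kN.

1310 kN (bolt shear governs)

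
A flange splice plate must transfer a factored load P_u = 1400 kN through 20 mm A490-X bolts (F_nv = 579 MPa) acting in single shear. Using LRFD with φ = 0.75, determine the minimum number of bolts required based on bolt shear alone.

A_b = π·20²/4 = 314.2 mm².
Per-bolt design strength φR_n = 0.75 × 579 × 314.2 × 1 / 1000 = 136.4 kN.
n ≥ 1400 / 136.4 = 10.26 → use 11 bolts.

11 bolts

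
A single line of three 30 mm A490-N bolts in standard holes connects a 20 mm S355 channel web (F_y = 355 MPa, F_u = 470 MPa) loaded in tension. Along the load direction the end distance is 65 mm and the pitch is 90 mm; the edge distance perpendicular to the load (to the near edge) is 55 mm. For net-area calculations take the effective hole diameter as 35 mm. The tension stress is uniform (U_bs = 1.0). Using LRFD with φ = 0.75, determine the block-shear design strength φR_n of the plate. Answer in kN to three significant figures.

Shear plane L_v = 65 + 2·90 = 245 mm; A_gv = 245 × 20 = 4900 mm².
A_nv = (245 − 2.5·35) × 20 = 3150 mm².
A_nt = (55 − 0.5·35) × 20 = 750 mm².
0.6 F_u A_nv = 888.3 kN; 0.6 F_y A_gv = 1044 kN → shear rupture governs the shear term.
R_n = 888.3 + 1.0 × 470 × 750 / 1000 = 1241 kN.
Design strength φR_n = 0.75 × 1241 = 931 kN.

931 kN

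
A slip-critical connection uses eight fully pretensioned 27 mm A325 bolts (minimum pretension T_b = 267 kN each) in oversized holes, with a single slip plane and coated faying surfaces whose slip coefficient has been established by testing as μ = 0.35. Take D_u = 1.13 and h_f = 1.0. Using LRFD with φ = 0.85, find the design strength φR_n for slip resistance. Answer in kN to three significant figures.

718 kN

R_n = μ · D_u · h_f · T_b · n_s · n_b = 0.35 × 1.13 × 1.0 × 267 × 1 × 8 = 844.8 kN.
Design strength φR_n = 0.85 × 844.8 = 718 kN.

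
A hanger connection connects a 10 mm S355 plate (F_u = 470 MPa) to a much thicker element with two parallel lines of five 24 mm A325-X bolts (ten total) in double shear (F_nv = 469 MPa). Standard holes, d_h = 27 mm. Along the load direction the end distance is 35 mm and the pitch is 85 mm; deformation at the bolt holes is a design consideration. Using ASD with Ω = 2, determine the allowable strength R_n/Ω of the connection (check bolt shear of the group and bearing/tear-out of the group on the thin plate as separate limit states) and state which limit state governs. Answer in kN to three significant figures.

Bolt shear: A_b = π·24²/4 = 452.4 mm²; R_n = 469 × 452.4 × 10 × 2 / 1000 = 4243 kN → 4243 / 2 = 2120 kN.
Bearing (1.2 l_c t F_u ≤ 2.4 d t F_u): upper limit = 2.4·24·10·470 / 1000 = 270.7 kN.
  Edge l_c = 35 − 27/2 = 21.5 → r_n = 121.3 kN; interior l_c = 85 − 27 = 58 → r_n = 270.7 kN.
  R_n,bearing = 2·121.3 + 8·270.7 = 2408 kN → 2408 / 2 = 1200 kN.
Bearing governs: 1200 kN.

1200 kN (bearing governs)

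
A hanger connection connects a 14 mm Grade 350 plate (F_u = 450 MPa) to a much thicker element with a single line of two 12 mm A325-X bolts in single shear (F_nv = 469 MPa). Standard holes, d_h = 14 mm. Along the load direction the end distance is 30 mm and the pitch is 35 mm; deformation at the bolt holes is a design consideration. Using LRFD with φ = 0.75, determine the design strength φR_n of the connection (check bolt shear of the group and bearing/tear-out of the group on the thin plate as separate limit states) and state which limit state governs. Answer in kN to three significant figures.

Bolt shear: A_b = π·12²/4 = 113.1 mm²; R_n = 469 × 113.1 × 2 × 1 / 1000 = 106.1 kN → 0.75 × 106.1 = 79.6 kN.
Bearing (1.2 l_c t F_u ≤ 2.4 d t F_u): upper limit = 2.4·12·14·450 / 1000 = 181.4 kN.
  Edge l_c = 30 − 14/2 = 23 → r_n = 173.9 kN; interior l_c = 35 − 14 = 21 → r_n = 158.8 kN.
  R_n,bearing = 1·173.9 + 1·158.8 = 332.6 kN → 0.75 × 332.6 = 249 kN.
Bolt shear governs: 79.6 kN.

79.6 kN (bolt shear governs)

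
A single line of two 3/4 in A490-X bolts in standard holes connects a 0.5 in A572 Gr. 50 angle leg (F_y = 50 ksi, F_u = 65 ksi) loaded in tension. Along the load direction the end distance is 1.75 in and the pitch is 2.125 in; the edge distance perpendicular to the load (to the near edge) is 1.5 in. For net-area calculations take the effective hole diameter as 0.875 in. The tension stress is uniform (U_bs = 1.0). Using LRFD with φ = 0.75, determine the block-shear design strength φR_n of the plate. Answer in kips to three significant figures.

63.4 kips

Shear plane L_v = 1.75 + 1·2.125 = 3.875 in; A_gv = 3.875 × 0.5 = 1.938 in².
A_nv = (3.875 − 1.5·0.875) × 0.5 = 1.281 in².
A_nt = (1.5 − 0.5·0.875) × 0.5 = 0.5312 in².
0.6 F_u A_nv = 49.97 kips; 0.6 F_y A_gv = 58.12 kips → shear rupture governs the shear term.
R_n = 49.97 + 1.0 × 65 × 0.5312 = 84.5 kips.
Design strength φR_n = 0.75 × 84.5 = 63.4 kips.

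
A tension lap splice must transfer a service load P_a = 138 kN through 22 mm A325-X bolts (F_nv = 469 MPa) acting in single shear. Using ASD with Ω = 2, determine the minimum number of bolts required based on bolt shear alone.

2 bolts

A_b = π·22²/4 = 380.1 mm².
Per-bolt allowable strength R_n/Ω = 469 × 380.1 × 1 / 1000 / 2 = 89.14 kN.
n ≥ 138 / 89.14 = 1.548 → use 2 bolts.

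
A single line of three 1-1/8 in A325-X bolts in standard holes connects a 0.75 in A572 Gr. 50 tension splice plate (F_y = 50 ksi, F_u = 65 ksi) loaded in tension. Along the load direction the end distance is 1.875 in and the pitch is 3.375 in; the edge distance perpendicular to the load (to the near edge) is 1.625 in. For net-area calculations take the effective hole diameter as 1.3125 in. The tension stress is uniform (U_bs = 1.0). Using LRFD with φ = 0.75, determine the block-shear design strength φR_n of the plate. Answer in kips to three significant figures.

Shear plane L_v = 1.875 + 2·3.375 = 8.625 in; A_gv = 8.625 × 0.75 = 6.469 in².
A_nv = (8.625 − 2.5·1.3125) × 0.75 = 4.008 in².
A_nt = (1.625 − 0.5·1.3125) × 0.75 = 0.7266 in².
0.6 F_u A_nv = 156.3 kips; 0.6 F_y A_gv = 194.1 kips → shear rupture governs the shear term.
R_n = 156.3 + 1.0 × 65 × 0.7266 = 203.5 kips.
Design strength φR_n = 0.75 × 203.5 = 153 kips.

153 kips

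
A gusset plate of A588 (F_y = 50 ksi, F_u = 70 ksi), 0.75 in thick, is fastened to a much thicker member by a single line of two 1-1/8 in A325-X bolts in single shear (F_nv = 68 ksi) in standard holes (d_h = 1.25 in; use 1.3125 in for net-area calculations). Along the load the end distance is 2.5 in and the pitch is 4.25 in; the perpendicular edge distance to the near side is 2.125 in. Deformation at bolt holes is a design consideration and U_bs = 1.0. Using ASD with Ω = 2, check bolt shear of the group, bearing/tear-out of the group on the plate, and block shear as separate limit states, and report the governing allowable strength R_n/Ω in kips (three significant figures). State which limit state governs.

67.6 kips (bolt shear governs)

Bolt shear: A_b = π·1.125²/4 = 0.994 in²; R_n = 68 × 0.994 × 2 × 1 = 135.2 kips → 135.2 / 2 = 67.6 kips.
Bearing: edge l_c = 1.875, r_n = 118.1 kips; interior l_c = 3, r_n = 141.8 kips; R_n = 118.1 + 1·141.8 = 259.9 kips → 130 kips.
Block shear: A_gv = 5.062, A_nv = 3.586, A_nt = 1.102 in²; R_n = min(0.6F_uA_nv, 0.6F_yA_gv) + U_bs·F_u·A_nt = 227.7 kips → 114 kips.
Bolt shear governs: 67.6 kips.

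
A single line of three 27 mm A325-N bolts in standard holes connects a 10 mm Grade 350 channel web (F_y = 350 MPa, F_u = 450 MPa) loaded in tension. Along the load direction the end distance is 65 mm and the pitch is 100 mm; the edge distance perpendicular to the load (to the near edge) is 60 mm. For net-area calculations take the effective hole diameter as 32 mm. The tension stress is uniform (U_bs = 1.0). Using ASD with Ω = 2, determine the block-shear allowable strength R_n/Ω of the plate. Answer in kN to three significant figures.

Shear plane L_v = 65 + 2·100 = 265 mm; A_gv = 265 × 10 = 2650 mm².
A_nv = (265 − 2.5·32) × 10 = 1850 mm².
A_nt = (60 − 0.5·32) × 10 = 440 mm².
0.6 F_u A_nv = 499.5 kN; 0.6 F_y A_gv = 556.5 kN → shear rupture governs the shear term.
R_n = 499.5 + 1.0 × 450 × 440 / 1000 = 697.5 kN.
Allowable strength R_n/Ω = 697.5 / 2 = 349 kN.

349 kN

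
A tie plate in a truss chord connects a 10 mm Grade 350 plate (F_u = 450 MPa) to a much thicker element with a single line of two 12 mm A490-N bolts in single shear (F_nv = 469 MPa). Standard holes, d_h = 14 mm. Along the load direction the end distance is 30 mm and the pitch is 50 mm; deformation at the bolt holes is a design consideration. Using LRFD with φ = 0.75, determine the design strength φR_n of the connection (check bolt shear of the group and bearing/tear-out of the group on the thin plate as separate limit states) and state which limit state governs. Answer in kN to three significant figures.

79.6 kN (bolt shear governs)

Bolt shear: A_b = π·12²/4 = 113.1 mm²; R_n = 469 × 113.1 × 2 × 1 / 1000 = 106.1 kN → 0.75 × 106.1 = 79.6 kN.
Bearing (1.2 l_c t F_u ≤ 2.4 d t F_u): upper limit = 2.4·12·10·450 / 1000 = 129.6 kN.
  Edge l_c = 30 − 14/2 = 23 → r_n = 124.2 kN; interior l_c = 50 − 14 = 36 → r_n = 129.6 kN.
  R_n,bearing = 1·124.2 + 1·129.6 = 253.8 kN → 0.75 × 253.8 = 190 kN.
Bolt shear governs: 79.6 kN.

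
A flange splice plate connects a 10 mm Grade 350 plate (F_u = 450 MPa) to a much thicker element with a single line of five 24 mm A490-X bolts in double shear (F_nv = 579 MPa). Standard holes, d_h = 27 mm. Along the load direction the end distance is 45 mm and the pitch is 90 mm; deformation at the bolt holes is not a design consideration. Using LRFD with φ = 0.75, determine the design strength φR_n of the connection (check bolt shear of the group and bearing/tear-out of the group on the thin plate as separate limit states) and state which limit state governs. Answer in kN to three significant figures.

Bolt shear: A_b = π·24²/4 = 452.4 mm²; R_n = 579 × 452.4 × 5 × 2 / 1000 = 2619 kN → 0.75 × 2619 = 1960 kN.
Bearing (1.5 l_c t F_u ≤ 3.0 d t F_u): upper limit = 3.0·24·10·450 / 1000 = 324 kN.
  Edge l_c = 45 − 27/2 = 31.5 → r_n = 212.6 kN; interior l_c = 90 − 27 = 63 → r_n = 324 kN.
  R_n,bearing = 1·212.6 + 4·324 = 1509 kN → 0.75 × 1509 = 1130 kN.
Bearing governs: 1130 kN.

1130 kN (bearing governs)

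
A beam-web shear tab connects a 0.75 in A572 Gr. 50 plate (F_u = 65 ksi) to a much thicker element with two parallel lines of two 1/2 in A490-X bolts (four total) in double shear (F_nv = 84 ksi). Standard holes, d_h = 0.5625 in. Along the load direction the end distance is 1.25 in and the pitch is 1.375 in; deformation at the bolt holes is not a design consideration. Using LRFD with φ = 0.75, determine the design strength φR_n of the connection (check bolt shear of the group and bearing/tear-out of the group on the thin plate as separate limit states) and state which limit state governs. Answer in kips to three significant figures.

99 kips (bolt shear governs)

Bolt shear: A_b = π·0.5²/4 = 0.1963 in²; R_n = 84 × 0.1963 × 4 × 2 = 131.9 kips → 0.75 × 131.9 = 99 kips.
Bearing (1.5 l_c t F_u ≤ 3.0 d t F_u): upper limit = 3.0·0.5·0.75·65 = 73.12 kips.
  Edge l_c = 1.25 − 0.5625/2 = 0.9688 → r_n = 70.84 kips; interior l_c = 1.375 − 0.5625 = 0.8125 → r_n = 59.41 kips.
  R_n,bearing = 2·70.84 + 2·59.41 = 260.5 kips → 0.75 × 260.5 = 195 kips.
Bolt shear governs: 99 kips.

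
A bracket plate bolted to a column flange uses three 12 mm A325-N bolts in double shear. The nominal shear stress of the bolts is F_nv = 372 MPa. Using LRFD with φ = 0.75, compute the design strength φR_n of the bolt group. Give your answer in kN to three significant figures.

189 kN

A_b = π × 12² / 4 = 113.1 mm².
R_n = F_nv · A_b · n · n_s = 372 × 113.1 × 3 × 2 / 1000 = 252.4 kN.
Design strength φR_n = 0.75 × 252.4 = 189 kN.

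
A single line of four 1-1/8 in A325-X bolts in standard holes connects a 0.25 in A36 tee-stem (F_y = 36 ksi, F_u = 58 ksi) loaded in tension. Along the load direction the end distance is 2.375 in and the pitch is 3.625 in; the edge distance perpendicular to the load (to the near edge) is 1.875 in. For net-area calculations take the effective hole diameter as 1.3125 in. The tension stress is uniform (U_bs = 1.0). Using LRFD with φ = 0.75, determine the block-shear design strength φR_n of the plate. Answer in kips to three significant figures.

66.9 kips

Shear plane L_v = 2.375 + 3·3.625 = 13.25 in; A_gv = 13.25 × 0.25 = 3.312 in².
A_nv = (13.25 − 3.5·1.3125) × 0.25 = 2.164 in².
A_nt = (1.875 − 0.5·1.3125) × 0.25 = 0.3047 in².
0.6 F_u A_nv = 75.31 kips; 0.6 F_y A_gv = 71.55 kips → shear yielding governs the shear term.
R_n = 71.55 + 1.0 × 58 × 0.3047 = 89.22 kips.
Design strength φR_n = 0.75 × 89.22 = 66.9 kips.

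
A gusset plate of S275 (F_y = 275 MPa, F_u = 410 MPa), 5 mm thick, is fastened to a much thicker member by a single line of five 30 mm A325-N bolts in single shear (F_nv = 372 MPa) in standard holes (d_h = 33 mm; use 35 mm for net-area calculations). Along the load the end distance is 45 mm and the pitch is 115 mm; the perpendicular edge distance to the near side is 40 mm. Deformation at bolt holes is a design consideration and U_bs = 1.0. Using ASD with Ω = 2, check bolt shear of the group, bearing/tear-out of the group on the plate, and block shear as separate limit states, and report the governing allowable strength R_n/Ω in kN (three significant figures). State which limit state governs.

Bolt shear: A_b = π·30²/4 = 706.9 mm²; R_n = 372 × 706.9 × 5 × 1 / 1000 = 1315 kN → 1315 / 2 = 657 kN.
Bearing: edge l_c = 28.5, r_n = 70.11 kN; interior l_c = 82, r_n = 147.6 kN; R_n = 70.11 + 4·147.6 = 660.5 kN → 330 kN.
Block shear: A_gv = 2525, A_nv = 1738, A_nt = 112.5 mm²; R_n = min(0.6F_uA_nv, 0.6F_yA_gv) + U_bs·F_u·A_nt = 462.8 kN → 231 kN.
Block shear governs: 231 kN.

231 kN (block shear governs)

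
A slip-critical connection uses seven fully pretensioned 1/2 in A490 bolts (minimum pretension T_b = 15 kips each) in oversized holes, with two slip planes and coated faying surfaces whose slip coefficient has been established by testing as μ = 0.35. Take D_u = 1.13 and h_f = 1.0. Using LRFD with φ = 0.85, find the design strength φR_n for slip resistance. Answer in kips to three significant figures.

70.6 kips

R_n = μ · D_u · h_f · T_b · n_s · n_b = 0.35 × 1.13 × 1.0 × 15 × 2 × 7 = 83.05 kips.
Design strength φR_n = 0.85 × 83.05 = 70.6 kips.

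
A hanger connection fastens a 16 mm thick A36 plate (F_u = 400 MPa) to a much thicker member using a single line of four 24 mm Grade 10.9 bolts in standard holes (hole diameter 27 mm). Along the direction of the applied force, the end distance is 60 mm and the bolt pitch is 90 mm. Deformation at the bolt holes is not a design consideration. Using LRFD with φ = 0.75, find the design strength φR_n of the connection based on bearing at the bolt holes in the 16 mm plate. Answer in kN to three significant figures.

Per bolt r_n = 1.5 l_c t F_u ≤ 3.0 d t F_u; upper limit = 3.0 × 24 × 16 × 400 / 1000 = 460.8 kN.
Edge bolt: l_c = 60 − 27/2 = 46.5 mm → 1.5 × 46.5 × 16 × 400 / 1000 = 446.4 → r_n = 446.4 kN.
Interior bolts: l_c = 90 − 27 = 63 mm → 1.5 × 63 × 16 × 400 / 1000 = 604.8 → r_n = 460.8 kN.
R_n = 1 × 446.4 + 3 × 460.8 = 1829 kN.
Design strength φR_n = 0.75 × 1829 = 1370 kN.

1370 kN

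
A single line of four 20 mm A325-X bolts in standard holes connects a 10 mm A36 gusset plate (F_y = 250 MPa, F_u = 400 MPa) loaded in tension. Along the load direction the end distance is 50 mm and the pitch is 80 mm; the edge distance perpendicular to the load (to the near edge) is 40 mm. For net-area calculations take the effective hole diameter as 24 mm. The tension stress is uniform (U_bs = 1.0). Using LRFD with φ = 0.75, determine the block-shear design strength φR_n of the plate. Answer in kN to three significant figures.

Shear plane L_v = 50 + 3·80 = 290 mm; A_gv = 290 × 10 = 2900 mm².
A_nv = (290 − 3.5·24) × 10 = 2060 mm².
A_nt = (40 − 0.5·24) × 10 = 280 mm².
0.6 F_u A_nv = 494.4 kN; 0.6 F_y A_gv = 435 kN → shear yielding governs the shear term.
R_n = 435 + 1.0 × 400 × 280 / 1000 = 547 kN.
Design strength φR_n = 0.75 × 547 = 410 kN.

410 kN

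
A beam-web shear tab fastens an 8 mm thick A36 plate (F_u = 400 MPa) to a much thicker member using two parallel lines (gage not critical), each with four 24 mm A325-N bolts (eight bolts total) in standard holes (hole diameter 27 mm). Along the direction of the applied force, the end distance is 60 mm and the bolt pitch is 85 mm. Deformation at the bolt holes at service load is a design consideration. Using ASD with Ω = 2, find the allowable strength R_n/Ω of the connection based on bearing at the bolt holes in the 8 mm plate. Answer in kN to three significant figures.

732 kN

Per bolt r_n = 1.2 l_c t F_u ≤ 2.4 d t F_u; upper limit = 2.4 × 24 × 8 × 400 / 1000 = 184.3 kN.
Edge bolt: l_c = 60 − 27/2 = 46.5 mm → 1.2 × 46.5 × 8 × 400 / 1000 = 178.6 → r_n = 178.6 kN.
Interior bolts: l_c = 85 − 27 = 58 mm → 1.2 × 58 × 8 × 400 / 1000 = 222.7 → r_n = 184.3 kN.
R_n = 2 × 178.6 + 6 × 184.3 = 1463 kN.
Allowable strength R_n/Ω = 1463 / 2 = 732 kN.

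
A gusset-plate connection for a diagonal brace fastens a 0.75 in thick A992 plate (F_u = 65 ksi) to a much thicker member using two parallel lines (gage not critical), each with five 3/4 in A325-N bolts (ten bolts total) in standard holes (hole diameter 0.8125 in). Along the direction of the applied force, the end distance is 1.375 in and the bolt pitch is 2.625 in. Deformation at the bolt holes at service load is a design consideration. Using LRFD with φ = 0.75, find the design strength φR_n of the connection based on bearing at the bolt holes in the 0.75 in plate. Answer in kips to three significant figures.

Per bolt r_n = 1.2 l_c t F_u ≤ 2.4 d t F_u; upper limit = 2.4 × 0.75 × 0.75 × 65 = 87.75 kips.
Edge bolt: l_c = 1.375 − 0.8125/2 = 0.9688 in → 1.2 × 0.9688 × 0.75 × 65 = 56.67 → r_n = 56.67 kips.
Interior bolts: l_c = 2.625 − 0.8125 = 1.812 in → 1.2 × 1.812 × 0.75 × 65 = 106 → r_n = 87.75 kips.
R_n = 2 × 56.67 + 8 × 87.75 = 815.3 kips.
Design strength φR_n = 0.75 × 815.3 = 612 kips.

612 kips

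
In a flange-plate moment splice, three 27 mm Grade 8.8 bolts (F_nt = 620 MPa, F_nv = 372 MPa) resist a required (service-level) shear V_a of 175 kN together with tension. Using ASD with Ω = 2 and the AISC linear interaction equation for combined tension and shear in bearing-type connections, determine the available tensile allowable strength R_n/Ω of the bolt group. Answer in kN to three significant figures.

A_b = π·27²/4 = 572.6 mm²; f_rv = 175 × 1000 / (3 × 572.6) = 101.9 MPa.
F'_nt = 1.3 F_nt − (Ω F_nt / F_nv) f_rv = 1.3·620 − (2·620/372)·101.9 = 466.4 MPa, capped at F_nt → F'_nt = 466.4 MPa.
R_n = F'_nt · A_b · n = 466.4 × 572.6 × 3 / 1000 = 801.1 kN.
Allowable strength R_n/Ω = 801.1 / 2 = 401 kN.

401 kN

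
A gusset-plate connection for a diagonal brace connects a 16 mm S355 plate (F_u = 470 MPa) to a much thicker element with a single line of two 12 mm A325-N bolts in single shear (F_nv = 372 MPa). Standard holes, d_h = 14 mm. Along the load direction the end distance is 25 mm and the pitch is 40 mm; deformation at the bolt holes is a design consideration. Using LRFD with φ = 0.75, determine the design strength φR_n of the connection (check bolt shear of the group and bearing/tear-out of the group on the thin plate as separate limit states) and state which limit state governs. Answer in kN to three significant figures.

63.1 kN (bolt shear governs)

Bolt shear: A_b = π·12²/4 = 113.1 mm²; R_n = 372 × 113.1 × 2 × 1 / 1000 = 84.14 kN → 0.75 × 84.14 = 63.1 kN.
Bearing (1.2 l_c t F_u ≤ 2.4 d t F_u): upper limit = 2.4·12·16·470 / 1000 = 216.6 kN.
  Edge l_c = 25 − 14/2 = 18 → r_n = 162.4 kN; interior l_c = 40 − 14 = 26 → r_n = 216.6 kN.
  R_n,bearing = 1·162.4 + 1·216.6 = 379 kN → 0.75 × 379 = 284 kN.
Bolt shear governs: 63.1 kN.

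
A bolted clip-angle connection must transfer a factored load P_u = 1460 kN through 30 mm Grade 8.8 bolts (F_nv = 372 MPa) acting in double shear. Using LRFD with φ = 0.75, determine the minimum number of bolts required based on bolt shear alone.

4 bolts

A_b = π·30²/4 = 706.9 mm².
Per-bolt design strength φR_n = 0.75 × 372 × 706.9 × 2 / 1000 = 394.4 kN.
n ≥ 1460 / 394.4 = 3.702 → use 4 bolts.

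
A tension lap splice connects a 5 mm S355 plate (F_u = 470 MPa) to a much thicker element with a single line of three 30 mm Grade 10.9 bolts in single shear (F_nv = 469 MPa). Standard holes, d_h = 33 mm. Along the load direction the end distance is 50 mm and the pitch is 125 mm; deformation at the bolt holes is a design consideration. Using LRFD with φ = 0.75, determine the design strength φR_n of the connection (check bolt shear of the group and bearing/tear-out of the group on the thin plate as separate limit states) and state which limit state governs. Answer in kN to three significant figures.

Bolt shear: A_b = π·30²/4 = 706.9 mm²; R_n = 469 × 706.9 × 3 × 1 / 1000 = 994.5 kN → 0.75 × 994.5 = 746 kN.
Bearing (1.2 l_c t F_u ≤ 2.4 d t F_u): upper limit = 2.4·30·5·470 / 1000 = 169.2 kN.
  Edge l_c = 50 − 33/2 = 33.5 → r_n = 94.47 kN; interior l_c = 125 − 33 = 92 → r_n = 169.2 kN.
  R_n,bearing = 1·94.47 + 2·169.2 = 432.9 kN → 0.75 × 432.9 = 325 kN.
Bearing governs: 325 kN.

325 kN (bearing governs)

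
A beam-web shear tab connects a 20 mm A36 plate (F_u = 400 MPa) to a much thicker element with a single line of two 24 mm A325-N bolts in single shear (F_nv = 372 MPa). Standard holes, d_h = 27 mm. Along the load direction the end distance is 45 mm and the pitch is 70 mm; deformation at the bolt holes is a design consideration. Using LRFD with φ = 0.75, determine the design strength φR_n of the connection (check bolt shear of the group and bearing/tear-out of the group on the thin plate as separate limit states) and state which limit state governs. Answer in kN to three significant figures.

252 kN (bolt shear governs)

Bolt shear: A_b = π·24²/4 = 452.4 mm²; R_n = 372 × 452.4 × 2 × 1 / 1000 = 336.6 kN → 0.75 × 336.6 = 252 kN.
Bearing (1.2 l_c t F_u ≤ 2.4 d t F_u): upper limit = 2.4·24·20·400 / 1000 = 460.8 kN.
  Edge l_c = 45 − 27/2 = 31.5 → r_n = 302.4 kN; interior l_c = 70 − 27 = 43 → r_n = 412.8 kN.
  R_n,bearing = 1·302.4 + 1·412.8 = 715.2 kN → 0.75 × 715.2 = 536 kN.
Bolt shear governs: 252 kN.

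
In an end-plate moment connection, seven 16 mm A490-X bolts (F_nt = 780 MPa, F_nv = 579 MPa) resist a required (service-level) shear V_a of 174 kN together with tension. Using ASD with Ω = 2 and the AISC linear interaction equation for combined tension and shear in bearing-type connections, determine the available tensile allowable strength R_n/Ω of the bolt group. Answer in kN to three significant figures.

479 kN

A_b = π·16²/4 = 201.1 mm²; f_rv = 174 × 1000 / (7 × 201.1) = 123.6 MPa.
F'_nt = 1.3 F_nt − (Ω F_nt / F_nv) f_rv = 1.3·780 − (2·780/579)·123.6 = 680.9 MPa, capped at F_nt → F'_nt = 680.9 MPa.
R_n = F'_nt · A_b · n = 680.9 × 201.1 × 7 / 1000 = 958.3 kN.
Allowable strength R_n/Ω = 958.3 / 2 = 479 kN.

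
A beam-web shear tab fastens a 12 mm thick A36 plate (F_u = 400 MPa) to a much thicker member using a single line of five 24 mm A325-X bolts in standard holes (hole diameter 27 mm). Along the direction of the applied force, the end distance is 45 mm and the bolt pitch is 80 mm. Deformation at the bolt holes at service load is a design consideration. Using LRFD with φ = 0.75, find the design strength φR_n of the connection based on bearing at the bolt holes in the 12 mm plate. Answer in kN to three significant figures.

Per bolt r_n = 1.2 l_c t F_u ≤ 2.4 d t F_u; upper limit = 2.4 × 24 × 12 × 400 / 1000 = 276.5 kN.
Edge bolt: l_c = 45 − 27/2 = 31.5 mm → 1.2 × 31.5 × 12 × 400 / 1000 = 181.4 → r_n = 181.4 kN.
Interior bolts: l_c = 80 − 27 = 53 mm → 1.2 × 53 × 12 × 400 / 1000 = 305.3 → r_n = 276.5 kN.
R_n = 1 × 181.4 + 4 × 276.5 = 1287 kN.
Design strength φR_n = 0.75 × 1287 = 966 kN.

966 kN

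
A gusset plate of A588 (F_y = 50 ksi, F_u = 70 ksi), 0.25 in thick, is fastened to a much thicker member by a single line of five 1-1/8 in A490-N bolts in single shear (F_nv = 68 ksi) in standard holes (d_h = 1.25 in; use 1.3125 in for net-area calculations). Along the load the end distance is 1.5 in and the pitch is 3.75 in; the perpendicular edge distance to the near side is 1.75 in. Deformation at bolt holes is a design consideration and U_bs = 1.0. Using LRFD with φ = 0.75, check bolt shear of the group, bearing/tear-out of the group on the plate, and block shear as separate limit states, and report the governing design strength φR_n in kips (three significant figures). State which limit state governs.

97.8 kips (block shear governs)

Bolt shear: A_b = π·1.125²/4 = 0.994 in²; R_n = 68 × 0.994 × 5 × 1 = 338 kips → 0.75 × 338 = 253 kips.
Bearing: edge l_c = 0.875, r_n = 18.38 kips; interior l_c = 2.5, r_n = 47.25 kips; R_n = 18.38 + 4·47.25 = 207.4 kips → 156 kips.
Block shear: A_gv = 4.125, A_nv = 2.648, A_nt = 0.2734 in²; R_n = min(0.6F_uA_nv, 0.6F_yA_gv) + U_bs·F_u·A_nt = 130.4 kips → 97.8 kips.
Block shear governs: 97.8 kips.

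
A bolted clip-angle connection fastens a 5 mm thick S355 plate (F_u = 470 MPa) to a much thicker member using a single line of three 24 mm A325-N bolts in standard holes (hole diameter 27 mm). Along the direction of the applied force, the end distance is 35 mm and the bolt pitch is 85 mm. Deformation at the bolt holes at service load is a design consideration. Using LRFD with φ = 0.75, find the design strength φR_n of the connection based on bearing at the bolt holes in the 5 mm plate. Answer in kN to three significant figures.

249 kN

Per bolt r_n = 1.2 l_c t F_u ≤ 2.4 d t F_u; upper limit = 2.4 × 24 × 5 × 470 / 1000 = 135.4 kN.
Edge bolt: l_c = 35 − 27/2 = 21.5 mm → 1.2 × 21.5 × 5 × 470 / 1000 = 60.63 → r_n = 60.63 kN.
Interior bolts: l_c = 85 − 27 = 58 mm → 1.2 × 58 × 5 × 470 / 1000 = 163.6 → r_n = 135.4 kN.
R_n = 1 × 60.63 + 2 × 135.4 = 331.4 kN.
Design strength φR_n = 0.75 × 331.4 = 249 kN.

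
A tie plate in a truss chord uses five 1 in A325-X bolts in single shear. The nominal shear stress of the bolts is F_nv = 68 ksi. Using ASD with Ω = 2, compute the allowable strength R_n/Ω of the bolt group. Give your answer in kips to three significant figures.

A_b = π × 1² / 4 = 0.7854 in².
R_n = F_nv · A_b · n · n_s = 68 × 0.7854 × 5 × 1 = 267 kips.
Allowable strength R_n/Ω = 267 / 2 = 134 kips.

134 kips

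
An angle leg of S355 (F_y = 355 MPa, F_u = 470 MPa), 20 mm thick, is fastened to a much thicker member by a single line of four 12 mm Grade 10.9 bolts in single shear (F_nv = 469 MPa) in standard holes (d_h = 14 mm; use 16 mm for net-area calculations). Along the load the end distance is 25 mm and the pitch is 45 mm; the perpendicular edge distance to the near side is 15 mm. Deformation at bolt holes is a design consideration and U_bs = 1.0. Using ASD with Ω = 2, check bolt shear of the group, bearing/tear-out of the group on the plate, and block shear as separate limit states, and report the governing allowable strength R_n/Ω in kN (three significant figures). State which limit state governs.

106 kN (bolt shear governs)

Bolt shear: A_b = π·12²/4 = 113.1 mm²; R_n = 469 × 113.1 × 4 × 1 / 1000 = 212.2 kN → 212.2 / 2 = 106 kN.
Bearing: edge l_c = 18, r_n = 203 kN; interior l_c = 31, r_n = 270.7 kN; R_n = 203 + 3·270.7 = 1015 kN → 508 kN.
Block shear: A_gv = 3200, A_nv = 2080, A_nt = 140 mm²; R_n = min(0.6F_uA_nv, 0.6F_yA_gv) + U_bs·F_u·A_nt = 652.4 kN → 326 kN.
Bolt shear governs: 106 kN.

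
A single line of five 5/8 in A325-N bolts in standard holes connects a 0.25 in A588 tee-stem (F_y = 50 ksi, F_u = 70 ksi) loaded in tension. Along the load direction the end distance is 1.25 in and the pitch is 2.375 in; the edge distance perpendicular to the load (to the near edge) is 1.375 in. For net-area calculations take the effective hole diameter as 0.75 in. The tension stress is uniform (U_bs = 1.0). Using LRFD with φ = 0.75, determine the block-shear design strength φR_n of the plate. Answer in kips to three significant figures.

71.2 kips

Shear plane L_v = 1.25 + 4·2.375 = 10.75 in; A_gv = 10.75 × 0.25 = 2.688 in².
A_nv = (10.75 − 4.5·0.75) × 0.25 = 1.844 in².
A_nt = (1.375 − 0.5·0.75) × 0.25 = 0.25 in².
0.6 F_u A_nv = 77.44 kips; 0.6 F_y A_gv = 80.62 kips → shear rupture governs the shear term.
R_n = 77.44 + 1.0 × 70 × 0.25 = 94.94 kips.
Design strength φR_n = 0.75 × 94.94 = 71.2 kips.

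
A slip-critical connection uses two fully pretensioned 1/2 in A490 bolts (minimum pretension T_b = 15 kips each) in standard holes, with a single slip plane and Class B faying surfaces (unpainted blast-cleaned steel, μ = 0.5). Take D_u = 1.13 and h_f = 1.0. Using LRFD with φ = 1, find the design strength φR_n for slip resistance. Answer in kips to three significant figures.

16.9 kips

R_n = μ · D_u · h_f · T_b · n_s · n_b = 0.5 × 1.13 × 1.0 × 15 × 1 × 2 = 16.95 kips.
Design strength φR_n = 1 × 16.95 = 16.9 kips.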